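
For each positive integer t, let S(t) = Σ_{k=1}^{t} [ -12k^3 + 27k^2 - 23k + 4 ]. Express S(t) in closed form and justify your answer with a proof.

We claim S(t) = -t(3t^3 - 3t^2 + t + 3) for all t ≥ 1.
For the base case t = 1: S(1) = -4, and the closed form gives -4. They agree.
Suppose the result is true for t = k, so S(k) = k(-3k^3 + 3k^2 - k - 3).
Then S(k+1) = S(k) + (-12k^3 - 9k^2 - 5k - 4) = (k(-3k^3 + 3k^2 - k - 3)) + (-12k^3 - 9k^2 - 5k - 4).
Simplifying, S(k+1) = -(k + 1)(3k^3 + 6k^2 + 4k + 4) = -(k+1)(3(k+1)^3 - 3(k+1)^2 + (k+1) + 3),
which is the closed form with t = k+1.
By the principle of mathematical induction, the result holds for all t ≥ 1.

S(t) = -t(3t^3 - 3t^2 + t + 3)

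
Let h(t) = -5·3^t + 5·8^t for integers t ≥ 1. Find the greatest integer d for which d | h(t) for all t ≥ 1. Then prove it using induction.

Computing the first values: h(1) = 25 and h(2) = 275; gcd(25, 275) = 25, so d ≤ 25.
We prove 25 | -5·3^t + 5·8^t for all t ≥ 1 by induction on t.
Base case (t = 1): h(1) = 25 = 25·(1), so 25 | h(1).
Suppose the result is true for t = p, i.e. 25 | h(p). Then
h(p+1) − 8·h(p) = (-5·3^(p+1) + 5·8^(p+1)) − 8·(-5·3^p + 5·8^p) = (-5)·3^p·(3 − 8) = (25)·3^p. Since 25 | h(p) by the inductive hypothesis, 25 | 8·h(p); and 25 | 25 since 25 = 25·1. Therefore 25 | h(p+1).
This completes the induction.
Therefore the largest such d is 25.

d = 25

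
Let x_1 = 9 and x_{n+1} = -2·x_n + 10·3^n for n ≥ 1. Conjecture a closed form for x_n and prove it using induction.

Computing the first terms: x_1 = 9, x_2 = 12, x_3 = 66. This suggests x_n = 3(-2)^(n - 1) + 2·3^n.
Base step (n = 1): the formula gives 9 = 9 = x_1.
Inductive step: assume the claim holds for n = m, so x_m = 3(-2)^(m - 1) + 2·3^m.
Then x_{m+1} = -2·x_m + 10·3^m = -2·(3(-2)^(m - 1) + 2·3^m) + 10·3^m = 3(-2)^m + 2·3^(m + 1) = 3(-2)^((m+1) - 1) + 2·3^(m+1),
which is the claimed formula at n = m+1.
This completes the induction.

x_n = 3(-2)^(n - 1) + 2·3^n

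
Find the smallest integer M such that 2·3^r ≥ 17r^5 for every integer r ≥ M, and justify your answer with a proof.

M = 14

At r = 13: 3188646 < 6311981, so the inequality fails and M ≥ 14. We prove 2·3^r ≥ 17r^5 for all r ≥ 14.
When r = 14: 2·3^r = 9565938 and 17r^5 = 9143008, so 9565938 ≥ 9143008.
Suppose the result is true for r = j, so 2·3^j ≥ 17j^5.
Then 2·3^(j + 1) = 3·(2·3^j) ≥ 3·(17j^5).
Also, for j ≥ 14 we have 3·(17j^5) ≥ 17(j+1)^5, since 3 ≥ (1 + 1/j)^5 for all j ≥ 14.
Combining, 2·3^(j + 1) ≥ 17(j+1)^5.
This completes the induction.
Hence the smallest such M is 14.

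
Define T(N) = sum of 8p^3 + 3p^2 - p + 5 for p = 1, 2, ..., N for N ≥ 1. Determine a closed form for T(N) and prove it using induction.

We claim T(N) = N(2N^3 + 5N^2 + 3N + 5) for all N ≥ 1.
For the base case N = 1: T(1) = 15, and the closed form gives 15. They agree.
For the inductive step, assume it holds for an arbitrary p ≥ 1, so T(p) = p(2p^3 + 5p^2 + 3p + 5).
Then T(p+1) = T(p) + (8p^3 + 27p^2 + 29p + 15) = (p(2p^3 + 5p^2 + 3p + 5)) + (8p^3 + 27p^2 + 29p + 15).
Simplifying, T(p+1) = (p + 1)(2p^3 + 11p^2 + 19p + 15) = (p+1)(2(p+1)^3 + 5(p+1)^2 + 3(p+1) + 5),
which is the closed form with N = p+1.
This completes the induction.

T(N) = N(2N^3 + 5N^2 + 3N + 5)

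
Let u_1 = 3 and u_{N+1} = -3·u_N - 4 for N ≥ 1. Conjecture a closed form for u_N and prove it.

Computing the first terms: u_1 = 3, u_2 = -13, u_3 = 35. This suggests u_N = 4(-3)^(N - 1) - 1.
When N = 1: the formula gives 3 = 3 = u_1.
For the inductive step, assume it holds for an arbitrary p ≥ 1, so u_p = 4(-3)^(p - 1) - 1.
Then u_{p+1} = -3·u_p - 4 = -3·(4(-3)^(p - 1) - 1) - 4 = 4(-3)^p - 1 = 4(-3)^((p+1) - 1) - 1,
which is the claimed formula at N = p+1.
This completes the induction.

u_N = 4(-3)^(N - 1) - 1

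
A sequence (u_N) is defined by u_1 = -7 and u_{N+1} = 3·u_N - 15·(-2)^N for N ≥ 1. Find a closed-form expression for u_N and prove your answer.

u_N = 3(-2)^N - 3^(N - 1)

Computing the first terms: u_1 = -7, u_2 = 9, u_3 = -33. This suggests u_N = 3(-2)^N - 3^(N - 1).
Base step (N = 1): the formula gives -7 = -7 = u_1.
For the inductive step, assume it holds for an arbitrary p ≥ 1, so u_p = 3(-2)^p - 3^(p - 1).
Then u_{p+1} = 3·u_p - 15·(-2)^p = 3·(3(-2)^p - 3^(p - 1)) - 15·(-2)^p = 3(-2)^(p + 1) - 3^p = 3(-2)^(p+1) - 3^((p+1) - 1),
which is the claimed formula at N = p+1.
This completes the induction.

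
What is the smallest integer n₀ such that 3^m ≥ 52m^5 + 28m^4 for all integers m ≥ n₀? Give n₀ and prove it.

At m = 16: 43046721 < 56360960, so the inequality fails and n₀ ≥ 17. We prove 3^m ≥ 52m^5 + 28m^4 for all m ≥ 17.
Base step (m = 17): 3^m = 129140163 and 52m^5 + 28m^4 = 76171152, so 129140163 ≥ 76171152.
Suppose the result is true for m = r, so 3^r ≥ 52r^5 + 28r^4.
Then 3^(r + 1) = 3·(3^r) ≥ 3·(52r^5 + 28r^4).
Also, for r ≥ 17 we have 3·(52r^5 + 28r^4) ≥ 52(r+1)^5 + 28(r+1)^4, since 3·(52r^5 + 28r^4) − (52(r+1)^5 + 28(r+1)^4) = 104r^5 - 204r^4 - 632r^3 - 688r^2 - 372r - 80, which is nonnegative for all r ≥ 17.
Combining, 3^(r + 1) ≥ 52(r+1)^5 + 28(r+1)^4.
Hence, by induction on m, the claim holds for every m ≥ 17.
Hence the smallest such n₀ is 17.

n₀ = 17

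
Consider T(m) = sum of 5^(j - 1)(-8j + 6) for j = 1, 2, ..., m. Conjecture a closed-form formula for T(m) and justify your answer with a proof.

We claim T(m) = 2·5^m(-m + 1) - 2 for all m ≥ 1.
When m = 1: T(1) = -2, and the closed form gives -2. They agree.
Inductive step: suppose the statement holds for some j ≥ 1, so T(j) = 2·5^j(-j + 1) - 2.
Then T(j+1) = T(j) + (5^j(-8j - 2)) = (2·5^j(-j + 1) - 2) + (5^j(-8j - 2)).
Simplifying, T(j+1) = -10·5^j·j - 2 = 2·5^(j+1)(-(j+1) + 1) - 2,
which is the closed form with m = j+1.
This completes the induction.

T(m) = 2·5^m(-m + 1) - 2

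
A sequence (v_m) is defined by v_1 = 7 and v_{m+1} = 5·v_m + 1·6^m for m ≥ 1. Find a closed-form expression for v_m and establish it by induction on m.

v_m = 5^(m - 1) + 6^m

Computing the first terms: v_1 = 7, v_2 = 41, v_3 = 241. This suggests v_m = 5^(m - 1) + 6^m.
Base step (m = 1): the formula gives 7 = 7 = v_1.
Suppose the result is true for m = r, so v_r = 5^(r - 1) + 6^r.
Then v_{r+1} = 5·v_r + 1·6^r = 5·(5^(r - 1) + 6^r) + 1·6^r = 5^r + 6^(r + 1) = 5^((r+1) - 1) + 6^(r+1),
which is the claimed formula at m = r+1.
By the principle of mathematical induction, the result holds for all m ≥ 1.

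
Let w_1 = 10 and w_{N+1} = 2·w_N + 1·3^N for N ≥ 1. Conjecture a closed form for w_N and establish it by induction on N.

Computing the first terms: w_1 = 10, w_2 = 23, w_3 = 55. This suggests w_N = 7·2^(N - 1) + 3^N.
For the base case N = 1: the formula gives 10 = 10 = w_1.
For the inductive step, assume it holds for an arbitrary k ≥ 1, so w_k = 7·2^(k - 1) + 3^k.
Then w_{k+1} = 2·w_k + 1·3^k = 2·(7·2^(k - 1) + 3^k) + 1·3^k = 7·2^k + 3^(k + 1) = 7·2^((k+1) - 1) + 3^(k+1),
which is the claimed formula at N = k+1.
By the principle of mathematical induction, the result holds for all N ≥ 1.

w_N = 7·2^(N - 1) + 3^N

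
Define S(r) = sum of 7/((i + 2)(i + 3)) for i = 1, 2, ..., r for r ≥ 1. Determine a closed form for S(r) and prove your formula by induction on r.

We claim S(r) = 7r/(3(r + 3)) for all r ≥ 1.
Base step (r = 1): S(1) = 7/12, and the closed form gives 7/12. They agree.
Suppose the result is true for r = i, so S(i) = 7i/(3(i + 3)).
Then S(i+1) = S(i) + (7/((i + 3)(i + 4))) = (7i/(3(i + 3))) + (7/((i + 3)(i + 4))).
Simplifying, S(i+1) = 7(i + 1)/(3(i + 4)) = 7(i+1)/(3((i+1) + 3)),
which is the closed form with r = i+1.
By the principle of mathematical induction, the result holds for all r ≥ 1.

S(r) = 7r/(3(r + 3))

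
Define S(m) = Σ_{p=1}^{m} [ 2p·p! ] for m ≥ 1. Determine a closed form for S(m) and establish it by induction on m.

We claim S(m) = 2(m + 1)! - 2 for all m ≥ 1.
Base step (m = 1): S(1) = 2, and the closed form gives 2. They agree.
Suppose the result is true for m = p, so S(p) = 2(p + 1)! - 2.
Then S(p+1) = S(p) + (2(p + 1)(p + 1)!) = (2(p + 1)! - 2) + (2(p + 1)(p + 1)!).
Simplifying, S(p+1) = 2((p+1) + 1)! - 2,
which is the closed form with m = p+1.
By the principle of mathematical induction, the result holds for all m ≥ 1.

S(m) = 2(m + 1)! - 2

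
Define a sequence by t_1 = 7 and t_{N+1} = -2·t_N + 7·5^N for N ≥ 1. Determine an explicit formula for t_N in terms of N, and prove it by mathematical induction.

t_N = -(-2)^N + 5^N

Computing the first terms: t_1 = 7, t_2 = 21, t_3 = 133. This suggests t_N = -(-2)^N + 5^N.
Base case (N = 1): the formula gives 7 = 7 = t_1.
Inductive step: assume the claim holds for N = i, so t_i = -(-2)^i + 5^i.
Then t_{i+1} = -2·t_i + 7·5^i = -2·(-(-2)^i + 5^i) + 7·5^i = -(-2)^(i + 1) + 5^(i + 1),
which is the claimed formula at N = i+1.
This completes the induction.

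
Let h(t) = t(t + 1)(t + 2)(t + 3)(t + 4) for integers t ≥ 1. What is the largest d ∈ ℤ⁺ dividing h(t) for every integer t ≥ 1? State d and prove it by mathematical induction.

d = 120

Computing the first values: h(1) = 120 and h(2) = 720; gcd(120, 720) = 120, so d ≤ 120.
We prove 120 | t(t + 1)(t + 2)(t + 3)(t + 4) for all t ≥ 1 by induction on t.
Base step (t = 1): h(1) = 120 = 120·(1), so 120 | h(1).
Inductive step: assume the claim holds for t = m, i.e. 120 | h(m). Then
h(m+1) − h(m) = (m+1)·(m+2)·(m+3)·(m+4)·(m+5) − m·(m+1)·(m+2)·(m+3)·(m+4) = (m+1)·(m+2)·(m+3)·(m+4)·[(m+5) − m] = 5·(m+1)·(m+2)·(m+3)·(m+4). The product of 4 consecutive integers is divisible by (4)! = 24, so h(m+1) − h(m) is divisible by 5·24 = 120. By the inductive hypothesis 120 | h(m), hence 120 | h(m+1).
This completes the induction.
Therefore the largest such d is 120.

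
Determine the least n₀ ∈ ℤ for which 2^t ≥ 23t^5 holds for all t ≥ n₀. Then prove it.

n₀ = 29

At t = 28: 268435456 < 395838464, so the inequality fails and n₀ ≥ 29. We prove 2^t ≥ 23t^5 for all t ≥ 29.
Base step (t = 29): 2^t = 536870912 and 23t^5 = 471756427, so 536870912 ≥ 471756427.
For the inductive step, assume it holds for an arbitrary j ≥ 29, so 2^j ≥ 23j^5.
Then 2^(j + 1) = 2·(2^j) ≥ 2·(23j^5).
Also, for j ≥ 29 we have 2·(23j^5) ≥ 23(j+1)^5, since 2 ≥ (1 + 1/j)^5 for all j ≥ 29.
Combining, 2^(j + 1) ≥ 23(j+1)^5.
By the principle of mathematical induction, the result holds for all t ≥ 29.
Hence the smallest such n₀ is 29.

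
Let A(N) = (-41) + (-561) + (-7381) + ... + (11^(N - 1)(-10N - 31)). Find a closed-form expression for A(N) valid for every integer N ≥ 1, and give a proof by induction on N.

A(N) = -11^N(N + 3) + 3

We claim A(N) = -11^N(N + 3) + 3 for all N ≥ 1.
For the base case N = 1: A(1) = -41, and the closed form gives -41. They agree.
For the inductive step, assume it holds for an arbitrary j ≥ 1, so A(j) = -11^j(j + 3) + 3.
Then A(j+1) = A(j) + (11^j(-10j - 41)) = (-11^j(j + 3) + 3) + (11^j(-10j - 41)).
Simplifying, A(j+1) = -11·11^j·j - 44·11^j + 3 = -11^(j+1)((j+1) + 3) + 3,
which is the closed form with N = j+1.
By induction, the statement is established for all N ≥ 1.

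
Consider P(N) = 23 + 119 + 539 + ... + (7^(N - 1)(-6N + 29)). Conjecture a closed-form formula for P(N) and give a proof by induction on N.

P(N) = 7^N(-N + 5) - 5

We claim P(N) = 7^N(-N + 5) - 5 for all N ≥ 1.
Base case (N = 1): P(1) = 23, and the closed form gives 23. They agree.
Inductive step: suppose the statement holds for some p ≥ 1, so P(p) = 7^p(-p + 5) - 5.
Then P(p+1) = P(p) + (7^p(-6p + 23)) = (7^p(-p + 5) - 5) + (7^p(-6p + 23)).
Simplifying, P(p+1) = -7·7^p·p + 28·7^p - 5 = 7^(p+1)(-(p+1) + 5) - 5,
which is the closed form with N = p+1.
By induction, the statement is established for all N ≥ 1.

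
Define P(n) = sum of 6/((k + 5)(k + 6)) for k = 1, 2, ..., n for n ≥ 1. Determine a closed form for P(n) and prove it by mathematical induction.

P(n) = n/(n + 6)

We claim P(n) = n/(n + 6) for all n ≥ 1.
Base case (n = 1): P(1) = 1/7, and the closed form gives 1/7. They agree.
For the inductive step, assume it holds for an arbitrary k ≥ 1, so P(k) = k/(k + 6).
Then P(k+1) = P(k) + (6/((k + 6)(k + 7))) = (k/(k + 6)) + (6/((k + 6)(k + 7))).
Simplifying, P(k+1) = (k + 1)/(k + 7) = (k+1)/((k+1) + 6),
which is the closed form with n = k+1.
This completes the induction.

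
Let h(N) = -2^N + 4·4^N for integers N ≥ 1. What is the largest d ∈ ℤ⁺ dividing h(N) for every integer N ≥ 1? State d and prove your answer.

Computing the first values: h(1) = 14 and h(2) = 60; gcd(14, 60) = 2, so d ≤ 2.
We prove 2 | -2^N + 4·4^N for all N ≥ 1 by induction on N.
For the base case N = 1: h(1) = 14 = 2·(7), so 2 | h(1).
For the inductive step, assume it holds for an arbitrary i ≥ 1, i.e. 2 | h(i). Then
h(i+1) − 4·h(i) = (-2^(i+1) + 4·4^(i+1)) − 4·(-2^i + 4·4^i) = (-1)·2^i·(2 − 4) = (2)·2^i. Since 2 | h(i) by the inductive hypothesis, 2 | 4·h(i); and 2 | 2 since 2 = 2·1. Therefore 2 | h(i+1).
By induction, the statement is established for all N ≥ 1.
Therefore the largest such d is 2.

d = 2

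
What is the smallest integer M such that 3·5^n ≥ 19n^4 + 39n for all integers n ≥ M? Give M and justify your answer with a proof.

At n = 5: 9375 < 12070, so the inequality fails and M ≥ 6. We prove 3·5^n ≥ 19n^4 + 39n for all n ≥ 6.
For the base case n = 6: 3·5^n = 46875 and 19n^4 + 39n = 24858, so 46875 ≥ 24858.
Suppose the result is true for n = r, so 3·5^r ≥ 19r^4 + 39r.
Then 3·5^(r + 1) = 5·(3·5^r) ≥ 5·(19r^4 + 39r).
Also, for r ≥ 6 we have 5·(19r^4 + 39r) ≥ 19(r+1)^4 + 39(r+1), since 5·(19r^4 + 39r) − (19(r+1)^4 + 39(r+1)) = 76r^4 - 76r^3 - 114r^2 + 80r - 58, which is nonnegative for all r ≥ 6.
Combining, 3·5^(r + 1) ≥ 19(r+1)^4 + 39(r+1).
By induction, the statement is established for all n ≥ 6.
Hence the smallest such M is 6.

M = 6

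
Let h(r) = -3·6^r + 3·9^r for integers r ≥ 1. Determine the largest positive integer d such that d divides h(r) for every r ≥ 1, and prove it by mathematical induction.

Computing the first values: h(1) = 9 and h(2) = 135; gcd(9, 135) = 9, so d ≤ 9.
We prove 9 | -3·6^r + 3·9^r for all r ≥ 1 by induction on r.
When r = 1: h(1) = 9 = 9·(1), so 9 | h(1).
For the inductive step, assume it holds for an arbitrary j ≥ 1, i.e. 9 | h(j). Then
h(j+1) − 9·h(j) = (-3·6^(j+1) + 3·9^(j+1)) − 9·(-3·6^j + 3·9^j) = (-3)·6^j·(6 − 9) = (9)·6^j. Since 9 | h(j) by the inductive hypothesis, 9 | 9·h(j); and 9 | 9 since 9 = 9·1. Therefore 9 | h(j+1).
By induction, the statement is established for all r ≥ 1.
Therefore the largest such d is 9.

d = 9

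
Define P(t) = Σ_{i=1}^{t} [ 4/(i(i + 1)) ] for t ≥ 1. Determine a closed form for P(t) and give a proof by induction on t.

P(t) = 4t/(t + 1)

We claim P(t) = 4t/(t + 1) for all t ≥ 1.
Base case (t = 1): P(1) = 2, and the closed form gives 2. They agree.
Inductive step: assume the claim holds for t = i, so P(i) = 4i/(i + 1).
Then P(i+1) = P(i) + (4/((i + 1)(i + 2))) = (4i/(i + 1)) + (4/((i + 1)(i + 2))).
Simplifying, P(i+1) = 4(i + 1)/(i + 2) = 4(i+1)/((i+1) + 1),
which is the closed form with t = i+1.
Hence, by induction on t, the claim holds for every t ≥ 1.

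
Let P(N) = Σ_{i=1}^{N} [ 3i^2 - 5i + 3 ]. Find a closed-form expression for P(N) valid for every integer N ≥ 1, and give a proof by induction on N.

P(N) = N(N^2 - N + 1)

We claim P(N) = N(N^2 - N + 1) for all N ≥ 1.
For the base case N = 1: P(1) = 1, and the closed form gives 1. They agree.
Inductive step: assume the claim holds for N = i, so P(i) = i(i^2 - i + 1).
Then P(i+1) = P(i) + (3i^2 + i + 1) = (i(i^2 - i + 1)) + (3i^2 + i + 1).
Simplifying, P(i+1) = (i + 1)(i^2 + i + 1) = (i+1)((i+1)^2 - (i+1) + 1),
which is the closed form with N = i+1.
By the principle of mathematical induction, the result holds for all N ≥ 1.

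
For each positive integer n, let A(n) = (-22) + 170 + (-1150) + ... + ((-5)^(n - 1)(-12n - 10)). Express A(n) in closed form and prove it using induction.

A(n) = 2(-5)^n(n + 1) - 2

We claim A(n) = 2(-5)^n(n + 1) - 2 for all n ≥ 1.
When n = 1: A(1) = -22, and the closed form gives -22. They agree.
Inductive step: assume the claim holds for n = i, so A(i) = 2(-5)^i(i + 1) - 2.
Then A(i+1) = A(i) + ((-5)^i(-12i - 22)) = (2(-5)^i(i + 1) - 2) + ((-5)^i(-12i - 22)).
Simplifying, A(i+1) = -10(-5)^i·i - 20(-5)^i - 2 = 2(-5)^(i+1)((i+1) + 1) - 2,
which is the closed form with n = i+1.
This completes the induction.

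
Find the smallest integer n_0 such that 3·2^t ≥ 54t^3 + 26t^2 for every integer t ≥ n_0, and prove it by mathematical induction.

At t = 16: 196608 < 227840, so the inequality fails and n_0 ≥ 17. We prove 3·2^t ≥ 54t^3 + 26t^2 for all t ≥ 17.
For the base case t = 17: 3·2^t = 393216 and 54t^3 + 26t^2 = 272816, so 393216 ≥ 272816.
Suppose the result is true for t = p, so 3·2^p ≥ 54p^3 + 26p^2.
Then 3·2^(p + 1) = 2·(3·2^p) ≥ 2·(54p^3 + 26p^2).
Also, for p ≥ 17 we have 2·(54p^3 + 26p^2) ≥ 54(p+1)^3 + 26(p+1)^2, since 2·(54p^3 + 26p^2) − (54(p+1)^3 + 26(p+1)^2) = 54p^3 - 136p^2 - 214p - 80, which is nonnegative for all p ≥ 17.
Combining, 3·2^(p + 1) ≥ 54(p+1)^3 + 26(p+1)^2.
By the principle of mathematical induction, the result holds for all t ≥ 17.
Hence the smallest such n_0 is 17.

n_0 = 17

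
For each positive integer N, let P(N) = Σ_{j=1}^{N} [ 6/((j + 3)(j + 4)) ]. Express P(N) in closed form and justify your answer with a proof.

P(N) = 3N/(2(N + 4))

We claim P(N) = 3N/(2(N + 4)) for all N ≥ 1.
Base step (N = 1): P(1) = 3/10, and the closed form gives 3/10. They agree.
Inductive step: assume the claim holds for N = j, so P(j) = 3j/(2(j + 4)).
Then P(j+1) = P(j) + (6/((j + 4)(j + 5))) = (3j/(2(j + 4))) + (6/((j + 4)(j + 5))).
Simplifying, P(j+1) = 3(j + 1)/(2(j + 5)) = 3(j+1)/(2((j+1) + 4)),
which is the closed form with N = j+1.
Hence, by induction on N, the claim holds for every N ≥ 1.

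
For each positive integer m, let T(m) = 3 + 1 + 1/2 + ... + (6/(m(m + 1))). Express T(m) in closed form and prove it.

T(m) = 6m/(m + 1)

We claim T(m) = 6m/(m + 1) for all m ≥ 1.
Base step (m = 1): T(1) = 3, and the closed form gives 3. They agree.
Suppose the result is true for m = i, so T(i) = 6i/(i + 1).
Then T(i+1) = T(i) + (6/((i + 1)(i + 2))) = (6i/(i + 1)) + (6/((i + 1)(i + 2))).
Simplifying, T(i+1) = 6(i + 1)/(i + 2) = 6(i+1)/((i+1) + 1),
which is the closed form with m = i+1.
By the principle of mathematical induction, the result holds for all m ≥ 1.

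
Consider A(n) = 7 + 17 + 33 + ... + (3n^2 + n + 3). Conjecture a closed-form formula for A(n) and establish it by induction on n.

A(n) = n(n^2 + 2n + 4)

We claim A(n) = n(n^2 + 2n + 4) for all n ≥ 1.
When n = 1: A(1) = 7, and the closed form gives 7. They agree.
For the inductive step, assume it holds for an arbitrary m ≥ 1, so A(m) = m(m^2 + 2m + 4).
Then A(m+1) = A(m) + (m + 3(m + 1)^2 + 4) = (m(m^2 + 2m + 4)) + (m + 3(m + 1)^2 + 4).
Simplifying, A(m+1) = (m + 1)(m^2 + 4m + 7) = (m+1)((m+1)^2 + 2(m+1) + 4),
which is the closed form with n = m+1.
By induction, the statement is established for all n ≥ 1.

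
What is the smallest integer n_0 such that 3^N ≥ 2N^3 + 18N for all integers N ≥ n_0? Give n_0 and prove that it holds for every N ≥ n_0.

At N = 5: 243 < 340, so the inequality fails and n_0 ≥ 6. We prove 3^N ≥ 2N^3 + 18N for all N ≥ 6.
For the base case N = 6: 3^N = 729 and 2N^3 + 18N = 540, so 729 ≥ 540.
Suppose the result is true for N = r, so 3^r ≥ 2r^3 + 18r.
Then 3^(r + 1) = 3·(3^r) ≥ 3·(2r^3 + 18r).
Also, for r ≥ 6 we have 3·(2r^3 + 18r) ≥ 2(r+1)^3 + 18(r+1), since 3·(2r^3 + 18r) − (2(r+1)^3 + 18(r+1)) = 4r^3 - 6r^2 + 30r - 20, which is nonnegative for all r ≥ 6.
Combining, 3^(r + 1) ≥ 2(r+1)^3 + 18(r+1).
This completes the induction.
Hence the smallest such n_0 is 6.

n_0 = 6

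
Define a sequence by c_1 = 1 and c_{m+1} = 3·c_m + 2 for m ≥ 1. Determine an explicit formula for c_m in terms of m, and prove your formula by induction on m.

c_m = 2·3^(m - 1) - 1

Computing the first terms: c_1 = 1, c_2 = 5, c_3 = 17. This suggests c_m = 2·3^(m - 1) - 1.
When m = 1: the formula gives 1 = 1 = c_1.
For the inductive step, assume it holds for an arbitrary j ≥ 1, so c_j = 2·3^(j - 1) - 1.
Then c_{j+1} = 3·c_j + 2 = 3·(2·3^(j - 1) - 1) + 2 = 2·3^j - 1 = 2·3^((j+1) - 1) - 1,
which is the claimed formula at m = j+1.
This completes the induction.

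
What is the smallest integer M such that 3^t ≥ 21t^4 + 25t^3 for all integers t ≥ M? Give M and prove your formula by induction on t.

At t = 11: 177147 < 340736, so the inequality fails and M ≥ 12. We prove 3^t ≥ 21t^4 + 25t^3 for all t ≥ 12.
Base case (t = 12): 3^t = 531441 and 21t^4 + 25t^3 = 478656, so 531441 ≥ 478656.
For the inductive step, assume it holds for an arbitrary k ≥ 12, so 3^k ≥ 21k^4 + 25k^3.
Then 3^(k + 1) = 3·(3^k) ≥ 3·(21k^4 + 25k^3).
Also, for k ≥ 12 we have 3·(21k^4 + 25k^3) ≥ 21(k+1)^4 + 25(k+1)^3, since 3·(21k^4 + 25k^3) − (21(k+1)^4 + 25(k+1)^3) = 42k^4 - 34k^3 - 201k^2 - 159k - 46, which is nonnegative for all k ≥ 12.
Combining, 3^(k + 1) ≥ 21(k+1)^4 + 25(k+1)^3.
By the principle of mathematical induction, the result holds for all t ≥ 12.
Hence the smallest such M is 12.

M = 12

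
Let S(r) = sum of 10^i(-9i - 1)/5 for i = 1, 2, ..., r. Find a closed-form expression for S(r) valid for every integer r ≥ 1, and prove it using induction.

We claim S(r) = -2·10^r·r for all r ≥ 1.
Base case (r = 1): S(1) = -20, and the closed form gives -20. They agree.
Suppose the result is true for r = i, so S(i) = -2·10^i·i.
Then S(i+1) = S(i) + (10^i(-18i - 20)) = (-2·10^i·i) + (10^i(-18i - 20)).
Simplifying, S(i+1) = 20·10^i(-i - 1) = -2·10^(i+1)·(i+1),
which is the closed form with r = i+1.
By induction, the statement is established for all r ≥ 1.

S(r) = -2·10^r·r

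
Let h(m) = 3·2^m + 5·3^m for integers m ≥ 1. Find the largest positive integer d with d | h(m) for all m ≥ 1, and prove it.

d = 3

Computing the first values: h(1) = 21 and h(2) = 57; gcd(21, 57) = 3, so d ≤ 3.
We prove 3 | 3·2^m + 5·3^m for all m ≥ 1 by induction on m.
Base case (m = 1): h(1) = 21 = 3·(7), so 3 | h(1).
Inductive step: suppose the statement holds for some r ≥ 1, i.e. 3 | h(r). Then
h(r+1) − 3·h(r) = (3·2^(r+1) + 5·3^(r+1)) − 3·(3·2^r + 5·3^r) = (3)·2^r·(2 − 3) = (-3)·2^r. Since 3 | h(r) by the inductive hypothesis, 3 | 3·h(r); and 3 | -3 since -3 = 3·-1. Therefore 3 | h(r+1).
Hence, by induction on m, the claim holds for every m ≥ 1.
Therefore the largest such d is 3.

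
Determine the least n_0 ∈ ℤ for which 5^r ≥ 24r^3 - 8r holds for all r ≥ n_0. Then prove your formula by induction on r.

At r = 4: 625 < 1504, so the inequality fails and n_0 ≥ 5. We prove 5^r ≥ 24r^3 - 8r for all r ≥ 5.
For the base case r = 5: 5^r = 3125 and 24r^3 - 8r = 2960, so 3125 ≥ 2960.
Inductive step: assume the claim holds for r = k, so 5^k ≥ 24k^3 - 8k.
Then 5^(k + 1) = 5·(5^k) ≥ 5·(24k^3 - 8k).
Also, for k ≥ 5 we have 5·(24k^3 - 8k) ≥ 24(k+1)^3 - 8(k+1), since 5·(24k^3 - 8k) − (24(k+1)^3 - 8(k+1)) = 96k^3 - 72k^2 - 104k - 16, which is nonnegative for all k ≥ 5.
Combining, 5^(k + 1) ≥ 24(k+1)^3 - 8(k+1).
By the principle of mathematical induction, the result holds for all r ≥ 5.
Hence the smallest such n_0 is 5.

n_0 = 5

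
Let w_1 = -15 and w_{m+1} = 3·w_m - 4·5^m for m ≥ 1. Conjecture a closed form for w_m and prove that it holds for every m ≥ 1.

w_m = -5·3^(m - 1) - 2·5^m

Computing the first terms: w_1 = -15, w_2 = -65, w_3 = -295. This suggests w_m = -5·3^(m - 1) - 2·5^m.
For the base case m = 1: the formula gives -15 = -15 = w_1.
Suppose the result is true for m = p, so w_p = -5·3^(p - 1) - 2·5^p.
Then w_{p+1} = 3·w_p - 4·5^p = 3·(-5·3^(p - 1) - 2·5^p) - 4·5^p = -5·3^p - 2·5^(p + 1) = -5·3^((p+1) - 1) - 2·5^(p+1),
which is the claimed formula at m = p+1.
Hence, by induction on m, the claim holds for every m ≥ 1.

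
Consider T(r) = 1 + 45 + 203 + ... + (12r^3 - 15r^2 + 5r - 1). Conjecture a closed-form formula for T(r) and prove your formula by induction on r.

T(r) = r(3r^3 + r^2 - 2r - 1)

We claim T(r) = r(3r^3 + r^2 - 2r - 1) for all r ≥ 1.
Base case (r = 1): T(1) = 1, and the closed form gives 1. They agree.
Inductive step: assume the claim holds for r = i, so T(i) = i(3i^3 + i^2 - 2i - 1).
Then T(i+1) = T(i) + (12i^3 + 21i^2 + 11i + 1) = (i(3i^3 + i^2 - 2i - 1)) + (12i^3 + 21i^2 + 11i + 1).
Simplifying, T(i+1) = (i + 1)(3i^3 + 10i^2 + 9i + 1) = (i+1)(3(i+1)^3 + (i+1)^2 - 2(i+1) - 1),
which is the closed form with r = i+1.
This completes the induction.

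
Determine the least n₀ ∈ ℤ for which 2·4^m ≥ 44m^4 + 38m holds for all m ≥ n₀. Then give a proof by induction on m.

n₀ = 9

At m = 8: 131072 < 180528, so the inequality fails and n₀ ≥ 9. We prove 2·4^m ≥ 44m^4 + 38m for all m ≥ 9.
For the base case m = 9: 2·4^m = 524288 and 44m^4 + 38m = 289026, so 524288 ≥ 289026.
Inductive step: suppose the statement holds for some j ≥ 9, so 2·4^j ≥ 44j^4 + 38j.
Then 2·4^(j + 1) = 4·(2·4^j) ≥ 4·(44j^4 + 38j).
Also, for j ≥ 9 we have 4·(44j^4 + 38j) ≥ 44(j+1)^4 + 38(j+1), since 4·(44j^4 + 38j) − (44(j+1)^4 + 38(j+1)) = 132j^4 - 176j^3 - 264j^2 - 62j - 82, which is nonnegative for all j ≥ 9.
Combining, 2·4^(j + 1) ≥ 44(j+1)^4 + 38(j+1).
Hence, by induction on m, the claim holds for every m ≥ 9.
Hence the smallest such n₀ is 9.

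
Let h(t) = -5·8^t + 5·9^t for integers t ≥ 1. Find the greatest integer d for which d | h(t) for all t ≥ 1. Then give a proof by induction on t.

Computing the first values: h(1) = 5 and h(2) = 85; gcd(5, 85) = 5, so d ≤ 5.
We prove 5 | -5·8^t + 5·9^t for all t ≥ 1 by induction on t.
Base case (t = 1): h(1) = 5 = 5·(1), so 5 | h(1).
For the inductive step, assume it holds for an arbitrary p ≥ 1, i.e. 5 | h(p). Then
h(p+1) − 9·h(p) = (-5·8^(p+1) + 5·9^(p+1)) − 9·(-5·8^p + 5·9^p) = (-5)·8^p·(8 − 9) = (5)·8^p. Since 5 | h(p) by the inductive hypothesis, 5 | 9·h(p); and 5 | 5 since 5 = 5·1. Therefore 5 | h(p+1).
Hence, by induction on t, the claim holds for every t ≥ 1.
Therefore the largest such d is 5.

d = 5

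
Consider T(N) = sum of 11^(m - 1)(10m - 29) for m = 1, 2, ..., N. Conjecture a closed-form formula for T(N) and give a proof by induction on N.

We claim T(N) = 11^N(N - 3) + 3 for all N ≥ 1.
For the base case N = 1: T(1) = -19, and the closed form gives -19. They agree.
Inductive step: suppose the statement holds for some m ≥ 1, so T(m) = 11^m(m - 3) + 3.
Then T(m+1) = T(m) + (11^m(10m - 19)) = (11^m(m - 3) + 3) + (11^m(10m - 19)).
Simplifying, T(m+1) = 11·11^m·m - 22·11^m + 3 = 11^(m+1)((m+1) - 3) + 3,
which is the closed form with N = m+1.
By the principle of mathematical induction, the result holds for all N ≥ 1.

T(N) = 11^N(N - 3) + 3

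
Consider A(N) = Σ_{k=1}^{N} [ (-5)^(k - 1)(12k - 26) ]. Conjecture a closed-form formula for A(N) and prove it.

We claim A(N) = 2(-5)^N(-N + 2) - 4 for all N ≥ 1.
Base case (N = 1): A(1) = -14, and the closed form gives -14. They agree.
Inductive step: assume the claim holds for N = k, so A(k) = 2(-5)^k(-k + 2) - 4.
Then A(k+1) = A(k) + ((-5)^k(12k - 14)) = (2(-5)^k(-k + 2) - 4) + ((-5)^k(12k - 14)).
Simplifying, A(k+1) = 10(-5)^k·k - 10(-5)^k - 4 = 2(-5)^(k+1)(-(k+1) + 2) - 4,
which is the closed form with N = k+1.
By induction, the statement is established for all N ≥ 1.

A(N) = 2(-5)^N(-N + 2) - 4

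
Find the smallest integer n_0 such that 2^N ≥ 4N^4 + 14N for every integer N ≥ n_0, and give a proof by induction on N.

n_0 = 19

At N = 18: 262144 < 420156, so the inequality fails and n_0 ≥ 19. We prove 2^N ≥ 4N^4 + 14N for all N ≥ 19.
When N = 19: 2^N = 524288 and 4N^4 + 14N = 521550, so 524288 ≥ 521550.
For the inductive step, assume it holds for an arbitrary j ≥ 19, so 2^j ≥ 4j^4 + 14j.
Then 2^(j + 1) = 2·(2^j) ≥ 2·(4j^4 + 14j).
Also, for j ≥ 19 we have 2·(4j^4 + 14j) ≥ 4(j+1)^4 + 14(j+1), since 2·(4j^4 + 14j) − (4(j+1)^4 + 14(j+1)) = 4j^4 - 16j^3 - 24j^2 - 2j - 18, which is nonnegative for all j ≥ 19.
Combining, 2^(j + 1) ≥ 4(j+1)^4 + 14(j+1).
By induction, the statement is established for all N ≥ 19.
Hence the smallest such n_0 is 19.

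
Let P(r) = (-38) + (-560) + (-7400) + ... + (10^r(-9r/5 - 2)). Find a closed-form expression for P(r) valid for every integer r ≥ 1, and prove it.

We claim P(r) = -2·10^r(r + 1) + 2 for all r ≥ 1.
Base case (r = 1): P(1) = -38, and the closed form gives -38. They agree.
Suppose the result is true for r = j, so P(j) = -2·10^j(j + 1) + 2.
Then P(j+1) = P(j) + (10^j(-18j - 38)) = (-2·10^j(j + 1) + 2) + (10^j(-18j - 38)).
Simplifying, P(j+1) = -20·10^j·j - 40·10^j + 2 = -2·10^(j+1)((j+1) + 1) + 2,
which is the closed form with r = j+1.
This completes the induction.

P(r) = -2·10^r(r + 1) + 2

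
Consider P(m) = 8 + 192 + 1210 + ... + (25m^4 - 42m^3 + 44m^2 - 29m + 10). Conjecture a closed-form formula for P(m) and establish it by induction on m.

We claim P(m) = m(5m^4 + 2m^3 + 2m^2 - 3m + 2) for all m ≥ 1.
When m = 1: P(1) = 8, and the closed form gives 8. They agree.
Inductive step: assume the claim holds for m = p, so P(p) = p(5p^4 + 2p^3 + 2p^2 - 3p + 2).
Then P(p+1) = P(p) + (25p^4 + 58p^3 + 68p^2 + 33p + 8) = (p(5p^4 + 2p^3 + 2p^2 - 3p + 2)) + (25p^4 + 58p^3 + 68p^2 + 33p + 8).
Simplifying, P(p+1) = (p + 1)(5p^4 + 22p^3 + 38p^2 + 27p + 8) = (p+1)(5(p+1)^4 + 2(p+1)^3 + 2(p+1)^2 - 3(p+1) + 2),
which is the closed form with m = p+1.
This completes the induction.

P(m) = m(5m^4 + 2m^3 + 2m^2 - 3m + 2)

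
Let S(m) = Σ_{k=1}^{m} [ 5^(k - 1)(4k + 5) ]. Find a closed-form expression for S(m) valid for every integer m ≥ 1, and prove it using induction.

We claim S(m) = 5^m(m + 1) - 1 for all m ≥ 1.
When m = 1: S(1) = 9, and the closed form gives 9. They agree.
For the inductive step, assume it holds for an arbitrary k ≥ 1, so S(k) = 5^k(k + 1) - 1.
Then S(k+1) = S(k) + (5^k(4k + 9)) = (5^k(k + 1) - 1) + (5^k(4k + 9)).
Simplifying, S(k+1) = 5·5^k·k + 10·5^k - 1 = 5^(k+1)((k+1) + 1) - 1,
which is the closed form with m = k+1.
This completes the induction.

S(m) = 5^m(m + 1) - 1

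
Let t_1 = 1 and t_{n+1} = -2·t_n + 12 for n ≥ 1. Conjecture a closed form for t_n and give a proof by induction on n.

Computing the first terms: t_1 = 1, t_2 = 10, t_3 = -8. This suggests t_n = -3(-2)^(n - 1) + 4.
Base case (n = 1): the formula gives 1 = 1 = t_1.
Inductive step: assume the claim holds for n = r, so t_r = -3(-2)^(r - 1) + 4.
Then t_{r+1} = -2·t_r + 12 = -2·(-3(-2)^(r - 1) + 4) + 12 = -3(-2)^r + 4 = -3(-2)^((r+1) - 1) + 4,
which is the claimed formula at n = r+1.
Hence, by induction on n, the claim holds for every n ≥ 1.

t_n = -3(-2)^(n - 1) + 4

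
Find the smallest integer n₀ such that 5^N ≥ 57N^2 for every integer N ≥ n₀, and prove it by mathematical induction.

n₀ = 5

At N = 4: 625 < 912, so the inequality fails and n₀ ≥ 5. We prove 5^N ≥ 57N^2 for all N ≥ 5.
Base case (N = 5): 5^N = 3125 and 57N^2 = 1425, so 3125 ≥ 1425.
For the inductive step, assume it holds for an arbitrary m ≥ 5, so 5^m ≥ 57m^2.
Then 5^(m + 1) = 5·(5^m) ≥ 5·(57m^2).
Also, for m ≥ 5 we have 5·(57m^2) ≥ 57(m+1)^2, since 5 ≥ (1 + 1/m)^2 for all m ≥ 5.
Combining, 5^(m + 1) ≥ 57(m+1)^2.
By the principle of mathematical induction, the result holds for all N ≥ 5.
Hence the smallest such n₀ is 5.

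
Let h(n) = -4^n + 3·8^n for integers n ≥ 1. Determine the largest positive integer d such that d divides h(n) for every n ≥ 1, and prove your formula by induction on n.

d = 4

Computing the first values: h(1) = 20 and h(2) = 176; gcd(20, 176) = 4, so d ≤ 4.
We prove 4 | -4^n + 3·8^n for all n ≥ 1 by induction on n.
Base step (n = 1): h(1) = 20 = 4·(5), so 4 | h(1).
Inductive step: assume the claim holds for n = p, i.e. 4 | h(p). Then
h(p+1) − 8·h(p) = (-4^(p+1) + 3·8^(p+1)) − 8·(-4^p + 3·8^p) = (-1)·4^p·(4 − 8) = (4)·4^p. Since 4 | h(p) by the inductive hypothesis, 4 | 8·h(p); and 4 | 4 since 4 = 4·1. Therefore 4 | h(p+1).
This completes the induction.
Therefore the largest such d is 4.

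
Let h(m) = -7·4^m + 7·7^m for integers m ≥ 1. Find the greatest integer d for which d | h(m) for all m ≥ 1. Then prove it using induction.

Computing the first values: h(1) = 21 and h(2) = 231; gcd(21, 231) = 21, so d ≤ 21.
We prove 21 | -7·4^m + 7·7^m for all m ≥ 1 by induction on m.
Base step (m = 1): h(1) = 21 = 21·(1), so 21 | h(1).
Inductive step: assume the claim holds for m = r, i.e. 21 | h(r). Then
h(r+1) − 7·h(r) = (-7·4^(r+1) + 7·7^(r+1)) − 7·(-7·4^r + 7·7^r) = (-7)·4^r·(4 − 7) = (21)·4^r. Since 21 | h(r) by the inductive hypothesis, 21 | 7·h(r); and 21 | 21 since 21 = 21·1. Therefore 21 | h(r+1).
By the principle of mathematical induction, the result holds for all m ≥ 1.
Therefore the largest such d is 21.

d = 21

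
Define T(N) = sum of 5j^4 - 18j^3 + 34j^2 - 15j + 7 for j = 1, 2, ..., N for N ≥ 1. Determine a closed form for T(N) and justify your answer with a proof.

We claim T(N) = N(N^4 - 2N^3 + 4N^2 + 5N + 5) for all N ≥ 1.
When N = 1: T(1) = 13, and the closed form gives 13. They agree.
Suppose the result is true for N = j, so T(j) = j(j^4 - 2j^3 + 4j^2 + 5j + 5).
Then T(j+1) = T(j) + (5j^4 + 2j^3 + 10j^2 + 19j + 13) = (j(j^4 - 2j^3 + 4j^2 + 5j + 5)) + (5j^4 + 2j^3 + 10j^2 + 19j + 13).
Simplifying, T(j+1) = (j + 1)(j^4 + 2j^3 + 4j^2 + 11j + 13) = (j+1)((j+1)^4 - 2(j+1)^3 + 4(j+1)^2 + 5(j+1) + 5),
which is the closed form with N = j+1.
This completes the induction.

T(N) = N(N^4 - 2N^3 + 4N^2 + 5N + 5)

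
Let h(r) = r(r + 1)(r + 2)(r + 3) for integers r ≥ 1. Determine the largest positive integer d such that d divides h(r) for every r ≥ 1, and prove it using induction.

Computing the first values: h(1) = 24 and h(2) = 120; gcd(24, 120) = 24, so d ≤ 24.
We prove 24 | r(r + 1)(r + 2)(r + 3) for all r ≥ 1 by induction on r.
Base step (r = 1): h(1) = 24 = 24·(1), so 24 | h(1).
Suppose the result is true for r = k, i.e. 24 | h(k). Then
h(k+1) − h(k) = (k+1)·(k+2)·(k+3)·(k+4) − k·(k+1)·(k+2)·(k+3) = (k+1)·(k+2)·(k+3)·[(k+4) − k] = 4·(k+1)·(k+2)·(k+3). The product of 3 consecutive integers is divisible by (3)! = 6, so h(k+1) − h(k) is divisible by 4·6 = 24. By the inductive hypothesis 24 | h(k), hence 24 | h(k+1).
Hence, by induction on r, the claim holds for every r ≥ 1.
Therefore the largest such d is 24.

d = 24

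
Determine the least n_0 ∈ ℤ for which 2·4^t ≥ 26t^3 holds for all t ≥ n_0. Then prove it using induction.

At t = 5: 2048 < 3250, so the inequality fails and n_0 ≥ 6. We prove 2·4^t ≥ 26t^3 for all t ≥ 6.
For the base case t = 6: 2·4^t = 8192 and 26t^3 = 5616, so 8192 ≥ 5616.
For the inductive step, assume it holds for an arbitrary j ≥ 6, so 2·4^j ≥ 26j^3.
Then 2·4^(j + 1) = 4·(2·4^j) ≥ 4·(26j^3).
Also, for j ≥ 6 we have 4·(26j^3) ≥ 26(j+1)^3, since 4 ≥ (1 + 1/j)^3 for all j ≥ 6.
Combining, 2·4^(j + 1) ≥ 26(j+1)^3.
This completes the induction.
Hence the smallest such n_0 is 6.

n_0 = 6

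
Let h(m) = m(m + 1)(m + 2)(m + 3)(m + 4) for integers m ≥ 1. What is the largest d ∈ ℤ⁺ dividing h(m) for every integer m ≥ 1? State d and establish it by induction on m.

d = 120

Computing the first values: h(1) = 120 and h(2) = 720; gcd(120, 720) = 120, so d ≤ 120.
We prove 120 | m(m + 1)(m + 2)(m + 3)(m + 4) for all m ≥ 1 by induction on m.
When m = 1: h(1) = 120 = 120·(1), so 120 | h(1).
Suppose the result is true for m = k, i.e. 120 | h(k). Then
h(k+1) − h(k) = (k+1)·(k+2)·(k+3)·(k+4)·(k+5) − k·(k+1)·(k+2)·(k+3)·(k+4) = (k+1)·(k+2)·(k+3)·(k+4)·[(k+5) − k] = 5·(k+1)·(k+2)·(k+3)·(k+4). The product of 4 consecutive integers is divisible by (4)! = 24, so h(k+1) − h(k) is divisible by 5·24 = 120. By the inductive hypothesis 120 | h(k), hence 120 | h(k+1).
This completes the induction.
Therefore the largest such d is 120.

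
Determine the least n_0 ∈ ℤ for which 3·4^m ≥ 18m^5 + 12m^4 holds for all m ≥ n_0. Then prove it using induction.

At m = 9: 786432 < 1141614, so the inequality fails and n_0 ≥ 10. We prove 3·4^m ≥ 18m^5 + 12m^4 for all m ≥ 10.
When m = 10: 3·4^m = 3145728 and 18m^5 + 12m^4 = 1920000, so 3145728 ≥ 1920000.
For the inductive step, assume it holds for an arbitrary k ≥ 10, so 3·4^k ≥ 18k^5 + 12k^4.
Then 3·4^(k + 1) = 4·(3·4^k) ≥ 4·(18k^5 + 12k^4).
Also, for k ≥ 10 we have 4·(18k^5 + 12k^4) ≥ 18(k+1)^5 + 12(k+1)^4, since 4·(18k^5 + 12k^4) − (18(k+1)^5 + 12(k+1)^4) = 54k^5 - 54k^4 - 228k^3 - 252k^2 - 138k - 30, which is nonnegative for all k ≥ 10.
Combining, 3·4^(k + 1) ≥ 18(k+1)^5 + 12(k+1)^4.
Hence, by induction on m, the claim holds for every m ≥ 10.
Hence the smallest such n_0 is 10.

n_0 = 10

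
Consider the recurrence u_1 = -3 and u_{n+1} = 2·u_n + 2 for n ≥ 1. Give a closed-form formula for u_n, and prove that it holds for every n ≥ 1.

u_n = -2^(n - 1) - 2

Computing the first terms: u_1 = -3, u_2 = -4, u_3 = -6. This suggests u_n = -2^(n - 1) - 2.
Base case (n = 1): the formula gives -3 = -3 = u_1.
Inductive step: suppose the statement holds for some j ≥ 1, so u_j = -2^(j - 1) - 2.
Then u_{j+1} = 2·u_j + 2 = 2·(-2^(j - 1) - 2) + 2 = -2^j - 2 = -2^((j+1) - 1) - 2,
which is the claimed formula at n = j+1.
Hence, by induction on n, the claim holds for every n ≥ 1.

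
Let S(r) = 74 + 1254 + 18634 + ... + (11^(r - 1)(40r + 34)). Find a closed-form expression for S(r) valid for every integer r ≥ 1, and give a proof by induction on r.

We claim S(r) = 11^r(4r + 3) - 3 for all r ≥ 1.
When r = 1: S(1) = 74, and the closed form gives 74. They agree.
Suppose the result is true for r = k, so S(k) = 11^k(4k + 3) - 3.
Then S(k+1) = S(k) + (11^k(40k + 74)) = (11^k(4k + 3) - 3) + (11^k(40k + 74)).
Simplifying, S(k+1) = 44·11^k·k + 77·11^k - 3 = 11^(k+1)(4(k+1) + 3) - 3,
which is the closed form with r = k+1.
This completes the induction.

S(r) = 11^r(4r + 3) - 3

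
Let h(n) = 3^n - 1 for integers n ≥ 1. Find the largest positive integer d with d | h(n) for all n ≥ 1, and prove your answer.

Computing the first values: h(1) = 2 and h(2) = 8; gcd(2, 8) = 2, so d ≤ 2.
We prove 2 | 3^n - 1 for all n ≥ 1 by induction on n.
For the base case n = 1: h(1) = 2 = 2·(1), so 2 | h(1).
For the inductive step, assume it holds for an arbitrary j ≥ 1, i.e. 2 | h(j). Then
3^{j+1} − 1^{j+1} = 3·3^j − 1·1^j = 3·(3^j − 1^j) + (2)·1^j. The first term is divisible by 2 by the inductive hypothesis, and the second term (2)·1^j is divisible by 2 since 2 | 2. Hence 2 | h(j+1).
This completes the induction.
Therefore the largest such d is 2.

d = 2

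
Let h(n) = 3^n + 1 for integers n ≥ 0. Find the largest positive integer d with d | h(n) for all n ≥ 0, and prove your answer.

d = 2

Computing the first values: h(0) = 2 and h(1) = 4; gcd(2, 4) = 2, so d ≤ 2.
We prove 2 | 3^n + 1 for all n ≥ 0 by induction on n.
When n = 0: h(0) = 2 = 2·(1), so 2 | h(0).
For the inductive step, assume it holds for an arbitrary i ≥ 0, i.e. 2 | h(i). Then
h(i+1) = 3^(i+1) + 1 = 3·(3^i + 1) - 2 = 3·h(i) - 2. The first term is divisible by 2 by the inductive hypothesis, and -2 is divisible by 2. Hence 2 | h(i+1).
Hence, by induction on n, the claim holds for every n ≥ 0.
Therefore the largest such d is 2.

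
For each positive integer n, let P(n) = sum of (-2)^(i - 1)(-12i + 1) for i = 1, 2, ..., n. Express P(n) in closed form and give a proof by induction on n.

We claim P(n) = (-2)^n(4n + 1) - 1 for all n ≥ 1.
For the base case n = 1: P(1) = -11, and the closed form gives -11. They agree.
Inductive step: suppose the statement holds for some i ≥ 1, so P(i) = (-2)^i(4i + 1) - 1.
Then P(i+1) = P(i) + ((-2)^i(-12i - 11)) = ((-2)^i(4i + 1) - 1) + ((-2)^i(-12i - 11)).
Simplifying, P(i+1) = -8(-2)^i·i - 10(-2)^i - 1 = (-2)^(i+1)(4(i+1) + 1) - 1,
which is the closed form with n = i+1.
By induction, the statement is established for all n ≥ 1.

P(n) = (-2)^n(4n + 1) - 1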